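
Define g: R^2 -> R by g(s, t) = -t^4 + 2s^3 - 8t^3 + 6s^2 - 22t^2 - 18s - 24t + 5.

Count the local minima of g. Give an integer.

1

g separates as a function of s plus a function of t, so ∇g=0 decouples.
∂g/∂s = 6(s - 1)(s + 3) = 0 at s ∈ {-3, 1}; ∂g/∂t = -4(t + 1)(t + 2)(t + 3) = 0 at t ∈ {-3, -2, -1}.
The Hessian is diagonal: diag(g_ss, g_tt). Second derivatives: g_ss(-3)=-24, g_ss(1)=24; g_tt(-3)=-8, g_tt(-2)=4, g_tt(-1)=-8.
Local minima occur where both diagonal entries positive: (1, -2). Count: 1.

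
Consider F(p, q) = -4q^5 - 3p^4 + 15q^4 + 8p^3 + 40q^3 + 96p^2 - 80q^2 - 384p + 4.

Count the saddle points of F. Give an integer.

F separates as a function of p plus a function of q, so ∇F=0 decouples.
∂F/∂p = -12(p - 4)(p - 2)(p + 4) = 0 at p ∈ {-4, 2, 4}; ∂F/∂q = -20q(q - 4)(q - 1)(q + 2) = 0 at q ∈ {-2, 0, 1, 4}.
The Hessian is diagonal: diag(F_pp, F_qq). Second derivatives: F_pp(-4)=-576, F_pp(2)=144, F_pp(4)=-192; F_qq(-2)=720, F_qq(0)=-160, F_qq(1)=180, F_qq(4)=-1440.
Saddle points occur where the two diagonal entries have opposite signs: (-4, -2), (-4, 1), (2, 0), (2, 4), (4, -2), (4, 1). Count: 6.

6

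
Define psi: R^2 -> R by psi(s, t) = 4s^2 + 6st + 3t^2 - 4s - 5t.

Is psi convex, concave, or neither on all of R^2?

convex

psi is quadratic, so its Hessian is the constant matrix H = [[8, 6], [6, 6]].
det(H) = 12, tr(H) = 14.
det(H) > 0 and tr(H) > 0, so H is positive definite everywhere: convex.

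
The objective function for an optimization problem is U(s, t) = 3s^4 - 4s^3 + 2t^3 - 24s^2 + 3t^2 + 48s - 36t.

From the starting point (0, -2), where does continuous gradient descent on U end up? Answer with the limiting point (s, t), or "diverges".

(-2, 2)

U is separable, so gradient descent decouples: s follows -∂U/∂s, t follows -∂U/∂t.
∂U/∂s = 12(s - 2)(s - 1)(s + 2); at s=0 this is 48, so s decreases.
∂U/∂t = 6(t - 2)(t + 3); at t=-2 this is -24, so t increases.
s converges to its nearest critical value -2 (a local min of the s-part); t converges to 2. The iterate converges to (-2, 2).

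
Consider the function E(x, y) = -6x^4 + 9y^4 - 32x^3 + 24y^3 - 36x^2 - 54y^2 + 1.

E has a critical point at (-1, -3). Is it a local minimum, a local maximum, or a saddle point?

The mixed partial ∂²E/∂x∂y is 0, so the Hessian at any point is diag(E_xx, E_yy) = diag(-24(3x^2 + 8x + 3), 36(3y^2 + 4y - 3)).
At (-1, -3): H = diag(48, 432).
Both eigenvalues are positive, so H is positive definite: a local minimum.

local minimum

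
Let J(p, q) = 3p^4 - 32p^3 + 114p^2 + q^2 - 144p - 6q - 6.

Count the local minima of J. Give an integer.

2

J separates as a function of p plus a function of q, so ∇J=0 decouples.
∂J/∂p = 12(p - 4)(p - 3)(p - 1) = 0 at p ∈ {1, 3, 4}; ∂J/∂q = 2(q - 3) = 0 at q ∈ {3}.
The Hessian is diagonal: diag(J_pp, J_qq). Second derivatives: J_pp(1)=72, J_pp(3)=-24, J_pp(4)=36; J_qq(3)=2.
Local minima occur where both diagonal entries positive: (1, 3), (4, 3). Count: 2.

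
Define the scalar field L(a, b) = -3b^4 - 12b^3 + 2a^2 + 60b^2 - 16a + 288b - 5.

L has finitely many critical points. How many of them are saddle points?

L separates as a function of a plus a function of b, so ∇L=0 decouples.
∂L/∂a = 4(a - 4) = 0 at a ∈ {4}; ∂L/∂b = -12(b - 3)(b + 2)(b + 4) = 0 at b ∈ {-4, -2, 3}.
The Hessian is diagonal: diag(L_aa, L_bb). Second derivatives: L_aa(4)=4; L_bb(-4)=-168, L_bb(-2)=120, L_bb(3)=-420.
Saddle points occur where the two diagonal entries have opposite signs: (4, -4), (4, 3). Count: 2.

2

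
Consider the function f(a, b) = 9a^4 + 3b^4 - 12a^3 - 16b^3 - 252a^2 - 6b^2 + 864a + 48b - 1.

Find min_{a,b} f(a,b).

-4577

f(a,b) separates as P(a) + Q(b) − 1, so its minimum is min P + min Q − 1.
P'(a) = 36(a - 3)(a - 2)(a + 4) vanishes at a ∈ {-4, 2, 3}; Q'(b) = 12(b - 4)(b - 1)(b + 1) vanishes at b ∈ {-1, 1, 4}.
Local minima of P (where P''>0): P(-4)=-4416, P(3)=729. Local minima of Q: Q(-1)=-35, Q(4)=-160.
So the global minimum of f is P(-4) + Q(4) − 1 = -4416 − 160 − 1 = -4577, attained at (-4, 4).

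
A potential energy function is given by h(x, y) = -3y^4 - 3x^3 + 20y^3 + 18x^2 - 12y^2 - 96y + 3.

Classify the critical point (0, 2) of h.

The mixed partial ∂²h/∂x∂y is 0, so the Hessian at any point is diag(h_xx, h_yy) = diag(18(-x + 2), 12(-3y^2 + 10y - 2)).
At (0, 2): H = diag(36, 72).
Both eigenvalues are positive, so H is positive definite: a local minimum.

local minimum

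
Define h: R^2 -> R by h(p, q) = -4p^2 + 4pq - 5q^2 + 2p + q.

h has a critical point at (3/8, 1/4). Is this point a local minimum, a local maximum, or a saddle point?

local maximum

The Hessian of h is constant: H = [[-8, 4], [4, -10]].
det(H) = (-8)·(-10) − 4² = 64.
det(H) > 0 and tr(H) = -18 < 0, so H is negative definite and the point is a local maximum.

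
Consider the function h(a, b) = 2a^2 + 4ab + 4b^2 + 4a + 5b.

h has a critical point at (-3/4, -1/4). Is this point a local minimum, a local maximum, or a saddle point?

local minimum

The Hessian of h is constant: H = [[4, 4], [4, 8]].
det(H) = 4·8 − 4² = 16.
det(H) > 0 and tr(H) = 12 > 0, so H is positive definite and the point is a local minimum.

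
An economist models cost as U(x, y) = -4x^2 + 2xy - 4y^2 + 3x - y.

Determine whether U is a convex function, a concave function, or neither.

U is quadratic, so its Hessian is the constant matrix H = [[-8, 2], [2, -8]].
det(H) = 60, tr(H) = -16.
det(H) > 0 and tr(H) < 0, so H is negative definite everywhere: concave.

concave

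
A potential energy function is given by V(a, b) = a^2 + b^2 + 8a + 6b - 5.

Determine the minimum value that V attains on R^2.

-30

V(a,b) separates as P(a) + Q(b) − 5, so its minimum is min P + min Q − 5.
P'(a) = 2a + 8 vanishes at a ∈ {-4}; Q'(b) = 2b + 6 vanishes at b ∈ {-3}.
Local minima of P (where P''>0): P(-4)=-16. Local minima of Q: Q(-3)=-9.
So the global minimum of V is P(-4) + Q(-3) − 5 = -16 − 9 − 5 = -30, attained at (-4, -3).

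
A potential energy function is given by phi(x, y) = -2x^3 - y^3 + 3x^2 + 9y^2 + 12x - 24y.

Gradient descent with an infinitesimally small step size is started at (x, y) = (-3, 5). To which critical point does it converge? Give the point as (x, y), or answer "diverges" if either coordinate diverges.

phi is separable, so gradient descent decouples: x follows -∂phi/∂x, y follows -∂phi/∂y.
∂phi/∂x = -6(x - 2)(x + 1); at x=-3 this is -60, so x increases.
∂phi/∂y = -3(y - 4)(y - 2); at y=5 this is -9, so y increases.
The y-coordinate has no critical point in that direction and runs off to infinity.

diverges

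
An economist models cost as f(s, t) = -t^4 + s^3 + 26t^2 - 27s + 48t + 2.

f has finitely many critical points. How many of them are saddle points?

f separates as a function of s plus a function of t, so ∇f=0 decouples.
∂f/∂s = 3(s - 3)(s + 3) = 0 at s ∈ {-3, 3}; ∂f/∂t = -4(t - 4)(t + 1)(t + 3) = 0 at t ∈ {-3, -1, 4}.
The Hessian is diagonal: diag(f_ss, f_tt). Second derivatives: f_ss(-3)=-18, f_ss(3)=18; f_tt(-3)=-56, f_tt(-1)=40, f_tt(4)=-140.
Saddle points occur where the two diagonal entries have opposite signs: (-3, -1), (3, -3), (3, 4). Count: 3.

3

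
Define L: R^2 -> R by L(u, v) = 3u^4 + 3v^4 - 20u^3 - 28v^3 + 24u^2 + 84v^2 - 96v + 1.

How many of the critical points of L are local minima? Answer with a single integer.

L separates as a function of u plus a function of v, so ∇L=0 decouples.
∂L/∂u = 12u(u - 4)(u - 1) = 0 at u ∈ {0, 1, 4}; ∂L/∂v = 12(v - 4)(v - 2)(v - 1) = 0 at v ∈ {1, 2, 4}.
The Hessian is diagonal: diag(L_uu, L_vv). Second derivatives: L_uu(0)=48, L_uu(1)=-36, L_uu(4)=144; L_vv(1)=36, L_vv(2)=-24, L_vv(4)=72.
Local minima occur where both diagonal entries positive: (0, 1), (0, 4), (4, 1), (4, 4). Count: 4.

4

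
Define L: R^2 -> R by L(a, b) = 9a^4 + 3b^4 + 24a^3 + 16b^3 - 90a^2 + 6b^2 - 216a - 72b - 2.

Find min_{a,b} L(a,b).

L(a,b) separates as P(a) + Q(b) − 2, so its minimum is min P + min Q − 2.
P'(a) = 36(a - 2)(a + 1)(a + 3) vanishes at a ∈ {-3, -1, 2}; Q'(b) = 12(b - 1)(b + 2)(b + 3) vanishes at b ∈ {-3, -2, 1}.
Local minima of P (where P''>0): P(-3)=-81, P(2)=-456. Local minima of Q: Q(-3)=81, Q(1)=-47.
So the global minimum of L is P(2) + Q(1) − 2 = -456 − 47 − 2 = -505, attained at (2, 1).

-505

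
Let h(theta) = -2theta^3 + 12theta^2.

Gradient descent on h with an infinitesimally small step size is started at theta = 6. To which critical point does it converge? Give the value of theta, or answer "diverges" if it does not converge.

diverges

h'(theta) = -6theta(theta - 4), so h'(6) = -72.
Gradient descent moves in the -h' direction, i.e. theta is increasing.
There is no critical point above theta=6, and h' keeps the same sign, so the iterate runs off to +∞.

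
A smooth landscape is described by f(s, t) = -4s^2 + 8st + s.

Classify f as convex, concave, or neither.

neither

f is quadratic, so its Hessian is the constant matrix H = [[-8, 8], [8, 0]].
det(H) = -64, tr(H) = -8.
det(H) < 0, so H is indefinite: neither convex nor concave.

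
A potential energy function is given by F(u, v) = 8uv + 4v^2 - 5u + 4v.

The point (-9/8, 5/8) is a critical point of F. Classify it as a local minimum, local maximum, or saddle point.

saddle point

The Hessian of F is constant: H = [[0, 8], [8, 8]].
det(H) = 0·8 − 8² = -64.
Since det(H) < 0, H is indefinite and the critical point is a saddle point.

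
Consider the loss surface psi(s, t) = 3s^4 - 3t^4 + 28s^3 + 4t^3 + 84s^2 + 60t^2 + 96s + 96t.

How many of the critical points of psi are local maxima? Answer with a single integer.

psi separates as a function of s plus a function of t, so ∇psi=0 decouples.
∂psi/∂s = 12(s + 1)(s + 2)(s + 4) = 0 at s ∈ {-4, -2, -1}; ∂psi/∂t = -12(t - 4)(t + 1)(t + 2) = 0 at t ∈ {-2, -1, 4}.
The Hessian is diagonal: diag(psi_ss, psi_tt). Second derivatives: psi_ss(-4)=72, psi_ss(-2)=-24, psi_ss(-1)=36; psi_tt(-2)=-72, psi_tt(-1)=60, psi_tt(4)=-360.
Local maxima occur where both diagonal entries negative: (-2, -2), (-2, 4). Count: 2.

2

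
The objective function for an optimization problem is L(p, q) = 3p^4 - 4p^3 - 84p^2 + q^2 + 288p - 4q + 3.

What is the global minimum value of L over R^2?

L(p,q) separates as A(p) + B(q) + 3, so its minimum is min A + min B + 3.
A'(p) = 12(p - 3)(p - 2)(p + 4) vanishes at p ∈ {-4, 2, 3}; B'(q) = 2q - 4 vanishes at q ∈ {2}.
Local minima of A (where A''>0): A(-4)=-1472, A(3)=243. Local minima of B: B(2)=-4.
So the global minimum of L is A(-4) + B(2) + 3 = -1472 − 4 + 3 = -1473, attained at (-4, 2).

-1473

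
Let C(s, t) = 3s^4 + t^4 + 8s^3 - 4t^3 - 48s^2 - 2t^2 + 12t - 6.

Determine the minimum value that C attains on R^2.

-527

C(s,t) separates as P(s) + Q(t) − 6, so its minimum is min P + min Q − 6.
P'(s) = 12s(s - 2)(s + 4) vanishes at s ∈ {-4, 0, 2}; Q'(t) = 4(t - 3)(t - 1)(t + 1) vanishes at t ∈ {-1, 1, 3}.
Local minima of P (where P''>0): P(-4)=-512, P(2)=-80. Local minima of Q: Q(-1)=-9, Q(3)=-9.
So the global minimum of C is P(-4) + Q(-1) − 6 = -512 − 9 − 6 = -527, attained at (-4, -1).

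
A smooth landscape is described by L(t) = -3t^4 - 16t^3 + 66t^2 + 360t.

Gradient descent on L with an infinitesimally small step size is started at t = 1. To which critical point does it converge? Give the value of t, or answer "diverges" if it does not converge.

L'(t) = -12(t - 3)(t + 2)(t + 5), so L'(1) = 432.
Gradient descent moves in the -L' direction, i.e. t is decreasing.
The nearest critical point in that direction is t = -2, where L'' = 180 > 0 (a local minimum). The iterate converges there.

-2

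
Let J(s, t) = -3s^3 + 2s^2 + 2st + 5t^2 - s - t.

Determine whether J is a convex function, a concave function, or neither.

neither

The term -3s^3 is cubic, so the Hessian is not constant.
∂²J/∂s² = -18s + 4, which takes both signs as s varies (negative for sufficiently large s). A diagonal entry of the Hessian changing sign means the Hessian is neither positive- nor negative-semidefinite on all of R^2.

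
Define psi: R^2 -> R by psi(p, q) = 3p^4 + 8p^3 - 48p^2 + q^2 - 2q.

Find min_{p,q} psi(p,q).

-513

psi(p,q) separates as A(p) + B(q), so its minimum is min A + min B.
A'(p) = 12p(p - 2)(p + 4) vanishes at p ∈ {-4, 0, 2}; B'(q) = 2q - 2 vanishes at q ∈ {1}.
Local minima of A (where A''>0): A(-4)=-512, A(2)=-80. Local minima of B: B(1)=-1.
So the global minimum of psi is A(-4) + B(1) = -512 − 1 = -513, attained at (-4, 1).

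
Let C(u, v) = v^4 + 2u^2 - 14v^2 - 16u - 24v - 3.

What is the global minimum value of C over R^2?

C(u,v) separates as P(u) + Q(v) − 3, so its minimum is min P + min Q − 3.
P'(u) = 4u - 16 vanishes at u ∈ {4}; Q'(v) = 4(v - 3)(v + 1)(v + 2) vanishes at v ∈ {-2, -1, 3}.
Local minima of P (where P''>0): P(4)=-32. Local minima of Q: Q(-2)=8, Q(3)=-117.
So the global minimum of C is P(4) + Q(3) − 3 = -32 − 117 − 3 = -152, attained at (4, 3).

-152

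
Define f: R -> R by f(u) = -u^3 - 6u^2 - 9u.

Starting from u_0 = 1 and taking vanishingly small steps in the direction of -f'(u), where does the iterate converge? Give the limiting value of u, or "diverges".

f'(u) = -3(u + 1)(u + 3), so f'(1) = -24.
Gradient descent moves in the -f' direction, i.e. u is increasing.
There is no critical point above u=1, and f' keeps the same sign, so the iterate runs off to +∞.

diverges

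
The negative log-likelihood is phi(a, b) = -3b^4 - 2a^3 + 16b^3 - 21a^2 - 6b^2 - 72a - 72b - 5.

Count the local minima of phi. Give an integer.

1

phi separates as a function of a plus a function of b, so ∇phi=0 decouples.
∂phi/∂a = -6(a + 3)(a + 4) = 0 at a ∈ {-4, -3}; ∂phi/∂b = -12(b - 3)(b - 2)(b + 1) = 0 at b ∈ {-1, 2, 3}.
The Hessian is diagonal: diag(phi_aa, phi_bb). Second derivatives: phi_aa(-4)=6, phi_aa(-3)=-6; phi_bb(-1)=-144, phi_bb(2)=36, phi_bb(3)=-48.
Local minima occur where both diagonal entries positive: (-4, 2). Count: 1.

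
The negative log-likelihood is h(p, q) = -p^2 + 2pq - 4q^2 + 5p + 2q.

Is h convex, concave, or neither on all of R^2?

concave

h is quadratic, so its Hessian is the constant matrix H = [[-2, 2], [2, -8]].
det(H) = 12, tr(H) = -10.
det(H) > 0 and tr(H) < 0, so H is negative definite everywhere: concave.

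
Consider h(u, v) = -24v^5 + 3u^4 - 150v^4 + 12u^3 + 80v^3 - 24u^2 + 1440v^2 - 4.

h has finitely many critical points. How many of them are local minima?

h separates as a function of u plus a function of v, so ∇h=0 decouples.
∂h/∂u = 12u(u - 1)(u + 4) = 0 at u ∈ {-4, 0, 1}; ∂h/∂v = -120v(v - 2)(v + 3)(v + 4) = 0 at v ∈ {-4, -3, 0, 2}.
The Hessian is diagonal: diag(h_uu, h_vv). Second derivatives: h_uu(-4)=240, h_uu(0)=-48, h_uu(1)=60; h_vv(-4)=2880, h_vv(-3)=-1800, h_vv(0)=2880, h_vv(2)=-7200.
Local minima occur where both diagonal entries positive: (-4, -4), (-4, 0), (1, -4), (1, 0). Count: 4.

4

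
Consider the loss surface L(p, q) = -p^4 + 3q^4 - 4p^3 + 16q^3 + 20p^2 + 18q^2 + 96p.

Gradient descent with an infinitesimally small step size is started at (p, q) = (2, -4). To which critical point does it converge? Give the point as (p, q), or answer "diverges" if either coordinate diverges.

L is separable, so gradient descent decouples: p follows -∂L/∂p, q follows -∂L/∂q.
∂L/∂p = -4(p - 3)(p + 2)(p + 4); at p=2 this is 96, so p decreases.
∂L/∂q = 12q(q + 1)(q + 3); at q=-4 this is -144, so q increases.
p converges to its nearest critical value -2 (a local min of the p-part); q converges to -3. The iterate converges to (-2, -3).

(-2, -3)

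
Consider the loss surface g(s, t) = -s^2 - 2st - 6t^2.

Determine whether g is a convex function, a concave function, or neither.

concave

g is quadratic, so its Hessian is the constant matrix H = [[-2, -2], [-2, -12]].
det(H) = 20, tr(H) = -14.
det(H) > 0 and tr(H) < 0, so H is negative definite everywhere: concave.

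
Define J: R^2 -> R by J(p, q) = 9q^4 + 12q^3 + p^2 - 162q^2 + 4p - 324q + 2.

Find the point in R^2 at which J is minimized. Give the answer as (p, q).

(-2, 3)

J(p,q) separates as A(p) + B(q) + 2, so its minimum is min A + min B + 2.
A'(p) = 2p + 4 vanishes at p ∈ {-2}; B'(q) = 36(q - 3)(q + 1)(q + 3) vanishes at q ∈ {-3, -1, 3}.
Local minima of A (where A''>0): A(-2)=-4. Local minima of B: B(-3)=-81, B(3)=-1377.
So the global minimum of J is A(-2) + B(3) + 2 = -4 − 1377 + 2 = -1379, attained at (-2, 3).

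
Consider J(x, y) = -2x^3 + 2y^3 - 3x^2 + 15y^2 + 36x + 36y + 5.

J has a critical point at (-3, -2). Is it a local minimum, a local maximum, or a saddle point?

local minimum

The mixed partial ∂²J/∂x∂y is 0, so the Hessian at any point is diag(J_xx, J_yy) = diag(-6(2x + 1), 6(2y + 5)).
At (-3, -2): H = diag(30, 6).
Both eigenvalues are positive, so H is positive definite: a local minimum.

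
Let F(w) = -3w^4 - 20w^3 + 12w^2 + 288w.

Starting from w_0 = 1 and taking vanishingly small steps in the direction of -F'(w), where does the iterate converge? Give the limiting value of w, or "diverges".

-3

F'(w) = -12(w - 2)(w + 3)(w + 4), so F'(1) = 240.
Gradient descent moves in the -F' direction, i.e. w is decreasing.
The nearest critical point in that direction is w = -3, where F'' = 60 > 0 (a local minimum). The iterate converges there.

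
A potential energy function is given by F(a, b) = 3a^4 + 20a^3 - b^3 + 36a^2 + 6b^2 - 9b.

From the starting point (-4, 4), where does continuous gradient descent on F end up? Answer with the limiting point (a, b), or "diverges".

diverges

F is separable, so gradient descent decouples: a follows -∂F/∂a, b follows -∂F/∂b.
∂F/∂a = 12a(a + 2)(a + 3); at a=-4 this is -96, so a increases.
∂F/∂b = -3(b - 3)(b - 1); at b=4 this is -9, so b increases.
The b-coordinate has no critical point in that direction and runs off to infinity.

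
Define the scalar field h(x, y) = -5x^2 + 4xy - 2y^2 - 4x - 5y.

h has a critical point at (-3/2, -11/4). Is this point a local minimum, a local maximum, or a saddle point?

local maximum

The Hessian of h is constant: H = [[-10, 4], [4, -4]].
det(H) = (-10)·(-4) − 4² = 24.
det(H) > 0 and tr(H) = -14 < 0, so H is negative definite and the point is a local maximum.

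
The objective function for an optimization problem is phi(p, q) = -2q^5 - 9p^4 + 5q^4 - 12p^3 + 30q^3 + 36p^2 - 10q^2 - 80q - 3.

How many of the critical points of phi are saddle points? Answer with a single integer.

6

phi separates as a function of p plus a function of q, so ∇phi=0 decouples.
∂phi/∂p = -36p(p - 1)(p + 2) = 0 at p ∈ {-2, 0, 1}; ∂phi/∂q = -10(q - 4)(q - 1)(q + 1)(q + 2) = 0 at q ∈ {-2, -1, 1, 4}.
The Hessian is diagonal: diag(phi_pp, phi_qq). Second derivatives: phi_pp(-2)=-216, phi_pp(0)=72, phi_pp(1)=-108; phi_qq(-2)=180, phi_qq(-1)=-100, phi_qq(1)=180, phi_qq(4)=-900.
Saddle points occur where the two diagonal entries have opposite signs: (-2, -2), (-2, 1), (0, -1), (0, 4), (1, -2), (1, 1). Count: 6.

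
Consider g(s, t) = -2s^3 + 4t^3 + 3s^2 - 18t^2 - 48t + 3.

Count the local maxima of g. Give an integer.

g separates as a function of s plus a function of t, so ∇g=0 decouples.
∂g/∂s = -6s(s - 1) = 0 at s ∈ {0, 1}; ∂g/∂t = 12(t - 4)(t + 1) = 0 at t ∈ {-1, 4}.
The Hessian is diagonal: diag(g_ss, g_tt). Second derivatives: g_ss(0)=6, g_ss(1)=-6; g_tt(-1)=-60, g_tt(4)=60.
Local maxima occur where both diagonal entries negative: (1, -1). Count: 1.

1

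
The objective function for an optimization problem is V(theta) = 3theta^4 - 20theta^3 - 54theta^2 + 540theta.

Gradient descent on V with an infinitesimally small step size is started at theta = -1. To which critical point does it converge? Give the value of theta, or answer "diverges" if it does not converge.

-3

V'(theta) = 12(theta - 5)(theta - 3)(theta + 3), so V'(-1) = 576.
Gradient descent moves in the -V' direction, i.e. theta is decreasing.
The nearest critical point in that direction is theta = -3, where V'' = 576 > 0 (a local minimum). The iterate converges there.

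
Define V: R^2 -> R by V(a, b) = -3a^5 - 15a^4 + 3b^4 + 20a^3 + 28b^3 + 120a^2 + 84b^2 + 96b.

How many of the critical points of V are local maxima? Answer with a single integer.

2

V separates as a function of a plus a function of b, so ∇V=0 decouples.
∂V/∂a = -15a(a - 2)(a + 2)(a + 4) = 0 at a ∈ {-4, -2, 0, 2}; ∂V/∂b = 12(b + 1)(b + 2)(b + 4) = 0 at b ∈ {-4, -2, -1}.
The Hessian is diagonal: diag(V_aa, V_bb). Second derivatives: V_aa(-4)=720, V_aa(-2)=-240, V_aa(0)=240, V_aa(2)=-720; V_bb(-4)=72, V_bb(-2)=-24, V_bb(-1)=36.
Local maxima occur where both diagonal entries negative: (-2, -2), (2, -2). Count: 2.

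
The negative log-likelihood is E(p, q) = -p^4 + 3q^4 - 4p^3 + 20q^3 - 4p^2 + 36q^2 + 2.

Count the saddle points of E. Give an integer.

5

E separates as a function of p plus a function of q, so ∇E=0 decouples.
∂E/∂p = -4p(p + 1)(p + 2) = 0 at p ∈ {-2, -1, 0}; ∂E/∂q = 12q(q + 2)(q + 3) = 0 at q ∈ {-3, -2, 0}.
The Hessian is diagonal: diag(E_pp, E_qq). Second derivatives: E_pp(-2)=-8, E_pp(-1)=4, E_pp(0)=-8; E_qq(-3)=36, E_qq(-2)=-24, E_qq(0)=72.
Saddle points occur where the two diagonal entries have opposite signs: (-2, -3), (-2, 0), (-1, -2), (0, -3), (0, 0). Count: 5.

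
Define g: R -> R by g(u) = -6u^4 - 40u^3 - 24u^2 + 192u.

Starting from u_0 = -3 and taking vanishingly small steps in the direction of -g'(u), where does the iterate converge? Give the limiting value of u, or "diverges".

g'(u) = -24(u - 1)(u + 2)(u + 4), so g'(-3) = -96.
Gradient descent moves in the -g' direction, i.e. u is increasing.
The nearest critical point in that direction is u = -2, where g'' = 144 > 0 (a local minimum). The iterate converges there.

-2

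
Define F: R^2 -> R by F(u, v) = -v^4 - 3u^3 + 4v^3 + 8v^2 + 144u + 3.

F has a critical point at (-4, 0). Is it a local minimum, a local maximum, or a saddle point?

The mixed partial ∂²F/∂u∂v is 0, so the Hessian at any point is diag(F_uu, F_vv) = diag(-18u, 4(-3v^2 + 6v + 4)).
At (-4, 0): H = diag(72, 16).
Both eigenvalues are positive, so H is positive definite: a local minimum.

local minimum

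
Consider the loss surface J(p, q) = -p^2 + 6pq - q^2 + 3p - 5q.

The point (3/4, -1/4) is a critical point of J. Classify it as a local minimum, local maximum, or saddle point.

The Hessian of J is constant: H = [[-2, 6], [6, -2]].
det(H) = (-2)·(-2) − 6² = -32.
Since det(H) < 0, H is indefinite and the critical point is a saddle point.

saddle point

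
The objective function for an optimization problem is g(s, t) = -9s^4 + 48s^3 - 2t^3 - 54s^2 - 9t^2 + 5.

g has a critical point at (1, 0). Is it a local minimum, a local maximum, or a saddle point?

saddle point

The mixed partial ∂²g/∂s∂t is 0, so the Hessian at any point is diag(g_ss, g_tt) = diag(36(-3s^2 + 8s - 3), -6(2t + 3)).
At (1, 0): H = diag(72, -18).
The eigenvalues have opposite signs, so H is indefinite: a saddle point.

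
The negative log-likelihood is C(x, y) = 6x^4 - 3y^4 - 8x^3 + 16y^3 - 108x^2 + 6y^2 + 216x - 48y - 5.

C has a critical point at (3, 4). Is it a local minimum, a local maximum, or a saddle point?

saddle point

The mixed partial ∂²C/∂x∂y is 0, so the Hessian at any point is diag(C_xx, C_yy) = diag(24(3x^2 - 2x - 9), 12(-3y^2 + 8y + 1)).
At (3, 4): H = diag(288, -180).
The eigenvalues have opposite signs, so H is indefinite: a saddle point.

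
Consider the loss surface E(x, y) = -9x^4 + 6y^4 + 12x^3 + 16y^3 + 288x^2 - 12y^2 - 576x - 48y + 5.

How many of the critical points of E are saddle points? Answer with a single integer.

E separates as a function of x plus a function of y, so ∇E=0 decouples.
∂E/∂x = -36(x - 4)(x - 1)(x + 4) = 0 at x ∈ {-4, 1, 4}; ∂E/∂y = 24(y - 1)(y + 1)(y + 2) = 0 at y ∈ {-2, -1, 1}.
The Hessian is diagonal: diag(E_xx, E_yy). Second derivatives: E_xx(-4)=-1440, E_xx(1)=540, E_xx(4)=-864; E_yy(-2)=72, E_yy(-1)=-48, E_yy(1)=144.
Saddle points occur where the two diagonal entries have opposite signs: (-4, -2), (-4, 1), (1, -1), (4, -2), (4, 1). Count: 5.

5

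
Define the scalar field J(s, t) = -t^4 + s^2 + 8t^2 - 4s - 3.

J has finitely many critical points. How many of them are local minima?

1

J separates as a function of s plus a function of t, so ∇J=0 decouples.
∂J/∂s = 2(s - 2) = 0 at s ∈ {2}; ∂J/∂t = -4t(t - 2)(t + 2) = 0 at t ∈ {-2, 0, 2}.
The Hessian is diagonal: diag(J_ss, J_tt). Second derivatives: J_ss(2)=2; J_tt(-2)=-32, J_tt(0)=16, J_tt(2)=-32.
Local minima occur where both diagonal entries positive: (2, 0). Count: 1.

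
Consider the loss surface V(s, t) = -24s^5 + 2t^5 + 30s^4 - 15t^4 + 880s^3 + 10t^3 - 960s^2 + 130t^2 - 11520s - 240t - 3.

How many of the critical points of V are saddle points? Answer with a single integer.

8

V separates as a function of s plus a function of t, so ∇V=0 decouples.
∂V/∂s = -120(s - 4)(s - 3)(s + 2)(s + 4) = 0 at s ∈ {-4, -2, 3, 4}; ∂V/∂t = 10(t - 4)(t - 3)(t - 1)(t + 2) = 0 at t ∈ {-2, 1, 3, 4}.
The Hessian is diagonal: diag(V_ss, V_tt). Second derivatives: V_ss(-4)=13440, V_ss(-2)=-7200, V_ss(3)=4200, V_ss(4)=-5760; V_tt(-2)=-900, V_tt(1)=180, V_tt(3)=-100, V_tt(4)=180.
Saddle points occur where the two diagonal entries have opposite signs: (-4, -2), (-4, 3), (-2, 1), (-2, 4), (3, -2), (3, 3), (4, 1), (4, 4). Count: 8.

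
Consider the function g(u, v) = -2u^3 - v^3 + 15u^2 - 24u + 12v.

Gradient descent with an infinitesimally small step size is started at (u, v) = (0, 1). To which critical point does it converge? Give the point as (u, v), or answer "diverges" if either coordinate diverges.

(1, -2)

g is separable, so gradient descent decouples: u follows -∂g/∂u, v follows -∂g/∂v.
∂g/∂u = -6(u - 4)(u - 1); at u=0 this is -24, so u increases.
∂g/∂v = -3(v - 2)(v + 2); at v=1 this is 9, so v decreases.
u converges to its nearest critical value 1 (a local min of the u-part); v converges to -2. The iterate converges to (1, -2).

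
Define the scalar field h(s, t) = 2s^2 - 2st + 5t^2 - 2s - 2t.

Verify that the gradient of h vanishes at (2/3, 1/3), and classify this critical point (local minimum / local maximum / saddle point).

local minimum

∇h = (4s - 2t - 2, -2s + 10t - 2); substituting (2/3, 1/3) gives ∇h = (0, 0), so (2/3, 1/3) is indeed a critical point.
The Hessian of h is constant: H = [[4, -2], [-2, 10]].
det(H) = 4·10 − (-2)² = 36.
det(H) > 0 and tr(H) = 14 > 0, so H is positive definite and the point is a local minimum.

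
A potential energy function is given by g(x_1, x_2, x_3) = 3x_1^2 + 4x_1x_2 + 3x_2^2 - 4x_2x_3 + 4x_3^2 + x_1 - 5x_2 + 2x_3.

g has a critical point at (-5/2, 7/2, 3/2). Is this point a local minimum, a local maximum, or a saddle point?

The Hessian is constant: H = [[6, 4, 0], [4, 6, -4], [0, -4, 8]].
Leading principal minors: Δ₁ = 6, Δ₂ = 20, Δ₃ = 64.
All leading minors are positive, so H is positive definite: a local minimum.

local minimum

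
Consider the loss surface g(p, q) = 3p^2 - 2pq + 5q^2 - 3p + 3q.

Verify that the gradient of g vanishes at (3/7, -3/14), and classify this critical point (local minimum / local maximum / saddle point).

local minimum

∇g = (6p - 2q - 3, -2p + 10q + 3); substituting (3/7, -3/14) gives ∇g = (0, 0), so (3/7, -3/14) is indeed a critical point.
The Hessian of g is constant: H = [[6, -2], [-2, 10]].
det(H) = 6·10 − (-2)² = 56.
det(H) > 0 and tr(H) = 16 > 0, so H is positive definite and the point is a local minimum.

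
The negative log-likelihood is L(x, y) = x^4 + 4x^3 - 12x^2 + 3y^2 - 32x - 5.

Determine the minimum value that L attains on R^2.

L(x,y) separates as P(x) + Q(y) − 5, so its minimum is min P + min Q − 5.
P'(x) = 4(x - 2)(x + 1)(x + 4) vanishes at x ∈ {-4, -1, 2}; Q'(y) = 6y vanishes at y ∈ {0}.
Local minima of P (where P''>0): P(-4)=-64, P(2)=-64. Local minima of Q: Q(0)=0.
So the global minimum of L is P(-4) + Q(0) − 5 = -64 + 0 − 5 = -69, attained at (-4, 0).

-69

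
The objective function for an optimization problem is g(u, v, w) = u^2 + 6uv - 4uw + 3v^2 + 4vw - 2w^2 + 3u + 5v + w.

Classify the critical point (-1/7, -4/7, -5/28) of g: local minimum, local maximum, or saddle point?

saddle point

The Hessian is constant: H = [[2, 6, -4], [6, 6, 4], [-4, 4, -4]].
Leading principal minors: Δ₁ = 2, Δ₂ = -24, Δ₃ = -224.
The minors fit neither the all-positive nor the alternating-sign pattern, so H is indefinite: a saddle point.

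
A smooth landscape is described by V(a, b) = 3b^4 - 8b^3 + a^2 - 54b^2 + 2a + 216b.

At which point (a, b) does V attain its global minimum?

(-1, -3)

V(a,b) separates as P(a) + Q(b), so its minimum is min P + min Q.
P'(a) = 2a + 2 vanishes at a ∈ {-1}; Q'(b) = 12(b - 3)(b - 2)(b + 3) vanishes at b ∈ {-3, 2, 3}.
Local minima of P (where P''>0): P(-1)=-1. Local minima of Q: Q(-3)=-675, Q(3)=189.
So the global minimum of V is P(-1) + Q(-3) = -1 − 675 = -676, attained at (-1, -3).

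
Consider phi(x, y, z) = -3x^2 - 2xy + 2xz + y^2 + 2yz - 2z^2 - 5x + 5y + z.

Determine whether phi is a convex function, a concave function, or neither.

neither

phi is quadratic, so its Hessian is the constant matrix H = [[-6, -2, 2], [-2, 2, 2], [2, 2, -4]].
Leading principal minors: -6, -16, 64.
Neither pattern holds ⇒ H is indefinite ⇒ neither convex nor concave.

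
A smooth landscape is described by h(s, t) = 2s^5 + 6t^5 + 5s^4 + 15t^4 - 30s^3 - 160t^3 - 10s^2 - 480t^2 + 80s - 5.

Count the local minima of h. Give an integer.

4

h separates as a function of s plus a function of t, so ∇h=0 decouples.
∂h/∂s = 10(s - 2)(s - 1)(s + 1)(s + 4) = 0 at s ∈ {-4, -1, 1, 2}; ∂h/∂t = 30t(t - 4)(t + 2)(t + 4) = 0 at t ∈ {-4, -2, 0, 4}.
The Hessian is diagonal: diag(h_ss, h_tt). Second derivatives: h_ss(-4)=-900, h_ss(-1)=180, h_ss(1)=-100, h_ss(2)=180; h_tt(-4)=-1920, h_tt(-2)=720, h_tt(0)=-960, h_tt(4)=5760.
Local minima occur where both diagonal entries positive: (-1, -2), (-1, 4), (2, -2), (2, 4). Count: 4.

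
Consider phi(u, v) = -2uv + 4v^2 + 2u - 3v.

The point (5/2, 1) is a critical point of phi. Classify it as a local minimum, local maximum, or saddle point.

saddle point

The Hessian of phi is constant: H = [[0, -2], [-2, 8]].
det(H) = 0·8 − (-2)² = -4.
Since det(H) < 0, H is indefinite and the critical point is a saddle point.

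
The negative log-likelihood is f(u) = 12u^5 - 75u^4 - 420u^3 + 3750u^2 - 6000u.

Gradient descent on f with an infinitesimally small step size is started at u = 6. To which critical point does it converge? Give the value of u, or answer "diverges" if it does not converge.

f'(u) = 60(u - 5)(u - 4)(u - 1)(u + 5), so f'(6) = 6600.
Gradient descent moves in the -f' direction, i.e. u is decreasing.
The nearest critical point in that direction is u = 5, where f'' = 2400 > 0 (a local minimum). The iterate converges there.

5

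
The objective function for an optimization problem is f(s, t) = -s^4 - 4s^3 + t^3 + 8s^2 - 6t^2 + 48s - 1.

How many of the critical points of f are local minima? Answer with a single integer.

f separates as a function of s plus a function of t, so ∇f=0 decouples.
∂f/∂s = -4(s - 2)(s + 2)(s + 3) = 0 at s ∈ {-3, -2, 2}; ∂f/∂t = 3t(t - 4) = 0 at t ∈ {0, 4}.
The Hessian is diagonal: diag(f_ss, f_tt). Second derivatives: f_ss(-3)=-20, f_ss(-2)=16, f_ss(2)=-80; f_tt(0)=-12, f_tt(4)=12.
Local minima occur where both diagonal entries positive: (-2, 4). Count: 1.

1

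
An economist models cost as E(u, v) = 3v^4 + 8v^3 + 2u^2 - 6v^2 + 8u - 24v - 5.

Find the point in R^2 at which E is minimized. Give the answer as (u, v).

(-2, 1)

E(u,v) separates as P(u) + Q(v) − 5, so its minimum is min P + min Q − 5.
P'(u) = 4u + 8 vanishes at u ∈ {-2}; Q'(v) = 12(v - 1)(v + 1)(v + 2) vanishes at v ∈ {-2, -1, 1}.
Local minima of P (where P''>0): P(-2)=-8. Local minima of Q: Q(-2)=8, Q(1)=-19.
So the global minimum of E is P(-2) + Q(1) − 5 = -8 − 19 − 5 = -32, attained at (-2, 1).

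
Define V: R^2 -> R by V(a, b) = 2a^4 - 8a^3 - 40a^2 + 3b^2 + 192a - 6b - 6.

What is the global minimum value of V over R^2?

V(a,b) separates as P(a) + Q(b) − 6, so its minimum is min P + min Q − 6.
P'(a) = 8(a - 4)(a - 2)(a + 3) vanishes at a ∈ {-3, 2, 4}; Q'(b) = 6b - 6 vanishes at b ∈ {1}.
Local minima of P (where P''>0): P(-3)=-558, P(4)=128. Local minima of Q: Q(1)=-3.
So the global minimum of V is P(-3) + Q(1) − 6 = -558 − 3 − 6 = -567, attained at (-3, 1).

-567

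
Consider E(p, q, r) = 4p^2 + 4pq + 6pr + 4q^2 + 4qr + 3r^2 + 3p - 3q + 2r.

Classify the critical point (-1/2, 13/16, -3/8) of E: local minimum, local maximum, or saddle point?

The Hessian is constant: H = [[8, 4, 6], [4, 8, 4], [6, 4, 6]].
Leading principal minors: Δ₁ = 8, Δ₂ = 48, Δ₃ = 64.
All leading minors are positive, so H is positive definite: a local minimum.

local minimum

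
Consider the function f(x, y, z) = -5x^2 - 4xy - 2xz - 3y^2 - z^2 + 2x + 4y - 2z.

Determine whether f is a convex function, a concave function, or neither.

f is quadratic, so its Hessian is the constant matrix H = [[-10, -4, -2], [-4, -6, 0], [-2, 0, -2]].
Leading principal minors: -10, 44, -64.
Signs alternate −, +, − ⇒ H ≺ 0 ⇒ concave.

concave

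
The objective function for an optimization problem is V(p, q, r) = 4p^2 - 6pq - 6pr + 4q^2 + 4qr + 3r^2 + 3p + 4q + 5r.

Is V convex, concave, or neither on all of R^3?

convex

V is quadratic, so its Hessian is the constant matrix H = [[8, -6, -6], [-6, 8, 4], [-6, 4, 6]].
Leading principal minors: 8, 28, 40.
All positive ⇒ H ≻ 0 ⇒ convex.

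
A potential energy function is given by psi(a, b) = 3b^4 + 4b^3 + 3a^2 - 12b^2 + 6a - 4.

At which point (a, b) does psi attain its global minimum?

psi(a,b) separates as P(a) + Q(b) − 4, so its minimum is min P + min Q − 4.
P'(a) = 6a + 6 vanishes at a ∈ {-1}; Q'(b) = 12b(b - 1)(b + 2) vanishes at b ∈ {-2, 0, 1}.
Local minima of P (where P''>0): P(-1)=-3. Local minima of Q: Q(-2)=-32, Q(1)=-5.
So the global minimum of psi is P(-1) + Q(-2) − 4 = -3 − 32 − 4 = -39, attained at (-1, -2).

(-1, -2)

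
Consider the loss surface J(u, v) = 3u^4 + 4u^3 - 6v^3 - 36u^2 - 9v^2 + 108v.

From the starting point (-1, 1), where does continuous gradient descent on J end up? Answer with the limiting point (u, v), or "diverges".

J is separable, so gradient descent decouples: u follows -∂J/∂u, v follows -∂J/∂v.
∂J/∂u = 12u(u - 2)(u + 3); at u=-1 this is 72, so u decreases.
∂J/∂v = -18(v - 2)(v + 3); at v=1 this is 72, so v decreases.
u converges to its nearest critical value -3 (a local min of the u-part); v converges to -3. The iterate converges to (-3, -3).

(-3, -3)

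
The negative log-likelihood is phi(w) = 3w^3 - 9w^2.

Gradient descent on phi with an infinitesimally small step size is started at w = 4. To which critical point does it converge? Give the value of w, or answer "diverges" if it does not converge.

phi'(w) = 9w(w - 2), so phi'(4) = 72.
Gradient descent moves in the -phi' direction, i.e. w is decreasing.
The nearest critical point in that direction is w = 2, where phi'' = 18 > 0 (a local minimum). The iterate converges there.

2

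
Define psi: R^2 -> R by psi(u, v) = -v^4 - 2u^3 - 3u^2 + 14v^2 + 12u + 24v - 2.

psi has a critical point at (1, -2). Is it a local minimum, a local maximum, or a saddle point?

local maximum

The mixed partial ∂²psi/∂u∂v is 0, so the Hessian at any point is diag(psi_uu, psi_vv) = diag(-6(2u + 1), 4(-3v^2 + 7)).
At (1, -2): H = diag(-18, -20).
Both eigenvalues are negative, so H is negative definite: a local maximum.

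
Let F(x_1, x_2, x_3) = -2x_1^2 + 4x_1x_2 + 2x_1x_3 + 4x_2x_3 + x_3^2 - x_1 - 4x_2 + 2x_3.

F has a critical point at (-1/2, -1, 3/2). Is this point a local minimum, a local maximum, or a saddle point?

The Hessian is constant: H = [[-4, 4, 2], [4, 0, 4], [2, 4, 2]].
Leading principal minors: Δ₁ = -4, Δ₂ = -16, Δ₃ = 96.
The minors fit neither the all-positive nor the alternating-sign pattern, so H is indefinite: a saddle point.

saddle point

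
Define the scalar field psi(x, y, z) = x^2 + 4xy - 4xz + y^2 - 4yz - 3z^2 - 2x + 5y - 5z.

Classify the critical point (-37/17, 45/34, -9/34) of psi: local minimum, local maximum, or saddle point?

The Hessian is constant: H = [[2, 4, -4], [4, 2, -4], [-4, -4, -6]].
Leading principal minors: Δ₁ = 2, Δ₂ = -12, Δ₃ = 136.
The minors fit neither the all-positive nor the alternating-sign pattern, so H is indefinite: a saddle point.

saddle point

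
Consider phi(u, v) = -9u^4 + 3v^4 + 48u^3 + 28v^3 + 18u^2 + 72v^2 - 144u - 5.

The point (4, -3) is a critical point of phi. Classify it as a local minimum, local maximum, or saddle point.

local maximum

The mixed partial ∂²phi/∂u∂v is 0, so the Hessian at any point is diag(phi_uu, phi_vv) = diag(36(-3u^2 + 8u + 1), 12(3v^2 + 14v + 12)).
At (4, -3): H = diag(-540, -36).
Both eigenvalues are negative, so H is negative definite: a local maximum.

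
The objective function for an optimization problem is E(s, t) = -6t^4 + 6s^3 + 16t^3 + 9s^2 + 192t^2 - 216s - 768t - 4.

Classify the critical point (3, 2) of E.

The mixed partial ∂²E/∂s∂t is 0, so the Hessian at any point is diag(E_ss, E_tt) = diag(18(2s + 1), 24(-3t^2 + 4t + 16)).
At (3, 2): H = diag(126, 288).
Both eigenvalues are positive, so H is positive definite: a local minimum.

local minimum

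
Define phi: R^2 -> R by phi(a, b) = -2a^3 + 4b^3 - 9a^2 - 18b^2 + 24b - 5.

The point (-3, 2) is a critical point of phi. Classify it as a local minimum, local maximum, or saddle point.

local minimum

The mixed partial ∂²phi/∂a∂b is 0, so the Hessian at any point is diag(phi_aa, phi_bb) = diag(-6(2a + 3), 12(2b - 3)).
At (-3, 2): H = diag(18, 12).
Both eigenvalues are positive, so H is positive definite: a local minimum.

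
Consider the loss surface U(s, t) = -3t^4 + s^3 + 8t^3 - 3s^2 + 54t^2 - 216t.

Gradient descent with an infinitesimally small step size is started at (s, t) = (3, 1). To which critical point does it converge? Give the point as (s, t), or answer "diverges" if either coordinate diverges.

U is separable, so gradient descent decouples: s follows -∂U/∂s, t follows -∂U/∂t.
∂U/∂s = 3s(s - 2); at s=3 this is 9, so s decreases.
∂U/∂t = -12(t - 3)(t - 2)(t + 3); at t=1 this is -96, so t increases.
s converges to its nearest critical value 2 (a local min of the s-part); t converges to 2. The iterate converges to (2, 2).

(2, 2)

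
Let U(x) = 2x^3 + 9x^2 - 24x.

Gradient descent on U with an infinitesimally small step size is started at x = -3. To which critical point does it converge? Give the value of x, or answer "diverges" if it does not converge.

U'(x) = 6(x - 1)(x + 4), so U'(-3) = -24.
Gradient descent moves in the -U' direction, i.e. x is increasing.
The nearest critical point in that direction is x = 1, where U'' = 30 > 0 (a local minimum). The iterate converges there.

1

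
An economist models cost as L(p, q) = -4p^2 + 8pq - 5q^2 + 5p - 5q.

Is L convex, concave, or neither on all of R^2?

concave

L is quadratic, so its Hessian is the constant matrix H = [[-8, 8], [8, -10]].
det(H) = 16, tr(H) = -18.
det(H) > 0 and tr(H) < 0, so H is negative definite everywhere: concave.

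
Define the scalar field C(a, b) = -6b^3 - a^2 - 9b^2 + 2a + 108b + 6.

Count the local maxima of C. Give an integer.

C separates as a function of a plus a function of b, so ∇C=0 decouples.
∂C/∂a = -2(a - 1) = 0 at a ∈ {1}; ∂C/∂b = -18(b - 2)(b + 3) = 0 at b ∈ {-3, 2}.
The Hessian is diagonal: diag(C_aa, C_bb). Second derivatives: C_aa(1)=-2; C_bb(-3)=90, C_bb(2)=-90.
Local maxima occur where both diagonal entries negative: (1, 2). Count: 1.

1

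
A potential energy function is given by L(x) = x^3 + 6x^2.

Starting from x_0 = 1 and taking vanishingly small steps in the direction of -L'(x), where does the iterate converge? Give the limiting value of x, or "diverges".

L'(x) = 3x(x + 4), so L'(1) = 15.
Gradient descent moves in the -L' direction, i.e. x is decreasing.
The nearest critical point in that direction is x = 0, where L'' = 12 > 0 (a local minimum). The iterate converges there.

0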